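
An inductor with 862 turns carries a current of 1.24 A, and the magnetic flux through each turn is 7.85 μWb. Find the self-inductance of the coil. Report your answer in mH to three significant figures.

Self-inductance is defined by L = NΦ_B/I (flux linkage over current).
L = (862)(7.850×10^-6 Wb)/(1.24 A) = 5.457×10^-3 H.

L ≈ 5.46 mH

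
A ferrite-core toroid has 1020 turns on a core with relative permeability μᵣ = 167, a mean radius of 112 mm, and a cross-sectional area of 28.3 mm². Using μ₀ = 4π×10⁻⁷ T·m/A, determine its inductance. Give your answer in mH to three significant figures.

L ≈ 8.78 mH

For a thin toroid, L = μ₀μᵣN²A/(2πR).
L = (4π×10⁻⁷)(167)(1020)²(2.830×10^-5) / (2π×0.112 m) = 8.780×10^-3 H.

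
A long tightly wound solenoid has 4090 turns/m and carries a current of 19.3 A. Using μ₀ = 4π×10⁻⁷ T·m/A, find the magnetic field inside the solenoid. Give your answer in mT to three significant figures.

B ≈ 99.2 mT

Inside a long solenoid, B = μ₀nI.
B = (4π×10⁻⁷)(4.090×10^3 m⁻¹)(19.3 A) = 9.920×10^-2 T.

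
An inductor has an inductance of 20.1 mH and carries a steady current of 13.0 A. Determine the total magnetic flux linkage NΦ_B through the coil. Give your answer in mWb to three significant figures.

NΦ_B ≈ 261 mWb

From L = NΦ_B/I, the flux linkage is NΦ_B = LI.
NΦ_B = (2.010×10^-2 H)(13.0 A) = 0.2613 Wb.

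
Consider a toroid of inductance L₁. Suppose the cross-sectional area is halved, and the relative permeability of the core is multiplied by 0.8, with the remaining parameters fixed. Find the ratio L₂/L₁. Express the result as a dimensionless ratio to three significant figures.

L₂/L₁ = 0.400

For a toroid, L ∝ μᵣN²A/R.
L₂/L₁ = (0.5) × (0.8) = 0.400.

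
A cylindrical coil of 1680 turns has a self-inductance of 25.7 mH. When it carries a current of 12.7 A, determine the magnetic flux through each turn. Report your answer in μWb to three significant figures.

From L = NΦ_B/I, the flux per turn is Φ_B = LI/N.
Φ_B = (2.570×10^-2 H)(12.7 A)/1680 = 1.943×10^-4 Wb.

Φ_B ≈ 194 μWb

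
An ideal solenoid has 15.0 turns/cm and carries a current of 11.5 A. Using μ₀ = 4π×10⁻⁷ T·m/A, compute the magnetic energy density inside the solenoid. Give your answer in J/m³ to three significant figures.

u ≈ 187 J/m³

B = μ₀nI = (4π×10⁻⁷)(1.500×10^3)(11.5) = 2.168×10^-2 T.
u = B²/(2μ₀) = (2.168×10^-2)²/(2×4π×10⁻⁷) = 187 J/m³.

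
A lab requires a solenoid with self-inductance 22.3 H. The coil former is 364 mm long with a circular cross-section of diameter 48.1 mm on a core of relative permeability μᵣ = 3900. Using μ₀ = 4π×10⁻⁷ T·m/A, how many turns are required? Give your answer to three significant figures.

N ≈ 955 turns

A = π(d/2)² = π(2.405×10^-2 m)² = 1.817×10^-3 m².
From L = μ₀μᵣN²A/ℓ, N = √(Lℓ / (μ₀μᵣA)).
N = √[(22.3)(0.364) / ((4π×10⁻⁷)(3900)×1.817×10^-3)] = √(9.1149×10^5) ≈ 954.7.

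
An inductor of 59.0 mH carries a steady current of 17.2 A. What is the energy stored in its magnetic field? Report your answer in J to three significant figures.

Stored magnetic energy: U = ½LI².
U = ½(5.900×10^-2 H)(17.2 A)² = 8.727 J.

U ≈ 8.73 J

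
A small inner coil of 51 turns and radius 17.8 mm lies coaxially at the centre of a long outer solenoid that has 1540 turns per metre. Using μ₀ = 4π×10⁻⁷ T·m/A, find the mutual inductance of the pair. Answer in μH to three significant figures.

M ≈ 98.2 μH

The outer solenoid produces a uniform field B₁ = μ₀n₁I₁ across the inner coil,
so the flux linkage is N₂Φ = N₂B₁A₂ = μ₀n₁N₂A₂·I₁, giving M = μ₀n₁N₂A₂.
A₂ = πr² = π(1.780×10^-2 m)² = 9.954×10^-4 m².
M = (4π×10⁻⁷)(1540)(51)(9.954×10^-4) = 9.824×10^-5 H.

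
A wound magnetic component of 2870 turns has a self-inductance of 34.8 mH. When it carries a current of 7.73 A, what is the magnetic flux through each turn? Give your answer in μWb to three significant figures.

From L = NΦ_B/I, the flux per turn is Φ_B = LI/N.
Φ_B = (3.480×10^-2 H)(7.73 A)/2870 = 9.373×10^-5 Wb.

Φ_B ≈ 93.7 μWb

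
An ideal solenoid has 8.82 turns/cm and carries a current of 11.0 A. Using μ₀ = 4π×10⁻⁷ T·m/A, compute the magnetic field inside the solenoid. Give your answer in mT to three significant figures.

B ≈ 12.2 mT

Inside a long solenoid, B = μ₀nI.
B = (4π×10⁻⁷)(882 m⁻¹)(11.0 A) = 1.219×10^-2 T.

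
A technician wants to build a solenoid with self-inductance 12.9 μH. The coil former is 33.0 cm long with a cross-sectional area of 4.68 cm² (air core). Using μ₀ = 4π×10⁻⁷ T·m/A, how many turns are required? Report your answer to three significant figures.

A = 4.68 cm² = 4.680×10^-4 m².
From L = μ₀N²A/ℓ, N = √(Lℓ / (μ₀A)).
N = √[(1.290×10^-5)(0.33) / ((4π×10⁻⁷)×4.680×10^-4)] = √(7.238×10^3) ≈ 85.1.

N ≈ 85 turns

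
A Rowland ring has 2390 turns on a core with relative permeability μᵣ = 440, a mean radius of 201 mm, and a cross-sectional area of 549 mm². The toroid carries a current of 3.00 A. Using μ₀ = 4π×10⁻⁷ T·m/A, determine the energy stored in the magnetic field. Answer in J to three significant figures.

U ≈ 6.18 J

L = μ₀μᵣN²A/(2πR) = (4π×10⁻⁷)(440)(2390)²(5.490×10^-4)/(2π×0.201) = 1.373 H.
U = ½LI² = ½(1.373)(3.00)² = 6.178 J.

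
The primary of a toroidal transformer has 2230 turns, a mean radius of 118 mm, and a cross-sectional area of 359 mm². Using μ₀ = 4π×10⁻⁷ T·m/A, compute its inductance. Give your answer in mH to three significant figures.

L ≈ 3.03 mH

For a thin toroid, L = μ₀N²A/(2πR).
L = (4π×10⁻⁷)(2230)²(3.590×10^-4) / (2π×0.118 m) = 3.026×10^-3 H.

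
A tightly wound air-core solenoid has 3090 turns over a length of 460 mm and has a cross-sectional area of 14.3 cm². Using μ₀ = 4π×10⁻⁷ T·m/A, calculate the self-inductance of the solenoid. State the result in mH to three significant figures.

A = 14.3 cm² = 1.430×10^-3 m².
For a long solenoid, L = μ₀N²A/ℓ.
L = (4π×10⁻⁷)(3090)²(1.430×10^-3)/(0.46 m) = 3.730×10^-2 H.

L ≈ 37.3 mH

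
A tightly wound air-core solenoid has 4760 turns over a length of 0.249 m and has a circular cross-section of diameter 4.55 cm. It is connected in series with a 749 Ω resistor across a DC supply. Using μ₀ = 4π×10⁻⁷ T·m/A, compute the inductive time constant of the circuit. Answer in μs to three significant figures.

A = π(d/2)² = π(2.275×10^-2 m)² = 1.626×10^-3 m².
L = μ₀N²A/ℓ = (4π×10⁻⁷)(4760)²(1.626×10^-3)/(0.249) = 0.1859 H.
τ = L/R = (0.1859)/(749) = 2.482×10^-4 s.

τ ≈ 248 μs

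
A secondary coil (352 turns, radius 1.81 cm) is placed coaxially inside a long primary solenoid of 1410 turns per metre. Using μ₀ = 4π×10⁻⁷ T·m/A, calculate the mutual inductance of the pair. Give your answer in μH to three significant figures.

M ≈ 642 μH

The outer solenoid produces a uniform field B₁ = μ₀n₁I₁ across the inner coil,
so the flux linkage is N₂Φ = N₂B₁A₂ = μ₀n₁N₂A₂·I₁, giving M = μ₀n₁N₂A₂.
A₂ = πr² = π(1.810×10^-2 m)² = 1.029×10^-3 m².
M = (4π×10⁻⁷)(1410)(352)(1.029×10^-3) = 6.419×10^-4 H.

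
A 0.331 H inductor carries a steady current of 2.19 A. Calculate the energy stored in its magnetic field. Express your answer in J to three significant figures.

Stored magnetic energy: U = ½LI².
U = ½(0.331 H)(2.19 A)² = 0.7938 J.

U ≈ 0.794 J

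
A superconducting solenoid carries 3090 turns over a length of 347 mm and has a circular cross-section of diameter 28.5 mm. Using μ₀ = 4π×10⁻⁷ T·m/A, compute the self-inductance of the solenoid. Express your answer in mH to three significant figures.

L ≈ 22.1 mH

A = π(d/2)² = π(1.425×10^-2 m)² = 6.379×10^-4 m².
For a long solenoid, L = μ₀N²A/ℓ.
L = (4π×10⁻⁷)(3090)²(6.379×10^-4)/(0.347 m) = 2.206×10^-2 H.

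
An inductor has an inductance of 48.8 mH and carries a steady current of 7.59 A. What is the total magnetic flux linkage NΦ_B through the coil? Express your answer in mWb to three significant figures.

NΦ_B ≈ 370 mWb

From L = NΦ_B/I, the flux linkage is NΦ_B = LI.
NΦ_B = (4.880×10^-2 H)(7.59 A) = 0.3704 Wb.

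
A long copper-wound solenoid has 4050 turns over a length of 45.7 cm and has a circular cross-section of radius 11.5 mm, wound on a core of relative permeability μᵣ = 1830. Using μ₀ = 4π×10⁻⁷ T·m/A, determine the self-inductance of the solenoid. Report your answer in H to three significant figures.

L ≈ 34.3 H

A = πr² = π(1.150×10^-2 m)² = 4.1548×10^-4 m².
For a long solenoid, L = μ₀μᵣN²A/ℓ.
L = (4π×10⁻⁷)(1830)(4050)²(4.1548×10^-4)/(0.457 m) = 34.29 H.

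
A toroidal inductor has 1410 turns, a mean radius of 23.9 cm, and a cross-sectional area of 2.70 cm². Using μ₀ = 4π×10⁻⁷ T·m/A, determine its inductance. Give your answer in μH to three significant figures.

L ≈ 449 μH

For a thin toroid, L = μ₀N²A/(2πR).
L = (4π×10⁻⁷)(1410)²(2.700×10^-4) / (2π×0.239 m) = 4.492×10^-4 H.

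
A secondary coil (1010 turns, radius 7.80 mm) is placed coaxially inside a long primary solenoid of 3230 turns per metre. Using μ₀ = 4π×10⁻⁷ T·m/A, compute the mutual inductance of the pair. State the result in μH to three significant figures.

The outer solenoid produces a uniform field B₁ = μ₀n₁I₁ across the inner coil,
so the flux linkage is N₂Φ = N₂B₁A₂ = μ₀n₁N₂A₂·I₁, giving M = μ₀n₁N₂A₂.
A₂ = πr² = π(7.800×10^-3 m)² = 1.911×10^-4 m².
M = (4π×10⁻⁷)(3230)(1010)(1.911×10^-4) = 7.836×10^-4 H.

M ≈ 784 μH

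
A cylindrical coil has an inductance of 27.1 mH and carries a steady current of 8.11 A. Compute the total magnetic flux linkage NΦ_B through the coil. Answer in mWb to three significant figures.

From L = NΦ_B/I, the flux linkage is NΦ_B = LI.
NΦ_B = (2.710×10^-2 H)(8.11 A) = 0.2198 Wb.

NΦ_B ≈ 220 mWb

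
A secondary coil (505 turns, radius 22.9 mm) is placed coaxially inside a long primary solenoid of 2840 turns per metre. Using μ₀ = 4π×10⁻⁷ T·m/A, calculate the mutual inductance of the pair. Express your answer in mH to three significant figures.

The outer solenoid produces a uniform field B₁ = μ₀n₁I₁ across the inner coil,
so the flux linkage is N₂Φ = N₂B₁A₂ = μ₀n₁N₂A₂·I₁, giving M = μ₀n₁N₂A₂.
A₂ = πr² = π(2.290×10^-2 m)² = 1.647×10^-3 m².
M = (4π×10⁻⁷)(2840)(505)(1.647×10^-3) = 2.969×10^-3 H.

M ≈ 2.97 mH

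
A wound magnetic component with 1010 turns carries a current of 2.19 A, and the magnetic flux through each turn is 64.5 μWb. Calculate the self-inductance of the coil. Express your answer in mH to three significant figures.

L ≈ 29.7 mH

Self-inductance is defined by L = NΦ_B/I (flux linkage over current).
L = (1010)(6.450×10^-5 Wb)/(2.19 A) = 2.9747×10^-2 H.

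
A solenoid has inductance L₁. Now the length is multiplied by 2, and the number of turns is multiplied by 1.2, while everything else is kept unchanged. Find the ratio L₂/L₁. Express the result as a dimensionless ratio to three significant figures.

For a solenoid, L ∝ μᵣN²A/ℓ.
L₂/L₁ = (2)^-1 × (1.2)^2 = 0.720.

L₂/L₁ = 0.720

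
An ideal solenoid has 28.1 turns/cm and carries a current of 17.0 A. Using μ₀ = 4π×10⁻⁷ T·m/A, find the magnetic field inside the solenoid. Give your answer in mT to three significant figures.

Inside a long solenoid, B = μ₀nI.
B = (4π×10⁻⁷)(2.810×10^3 m⁻¹)(17.0 A) = 6.003×10^-2 T.

B ≈ 60.0 mT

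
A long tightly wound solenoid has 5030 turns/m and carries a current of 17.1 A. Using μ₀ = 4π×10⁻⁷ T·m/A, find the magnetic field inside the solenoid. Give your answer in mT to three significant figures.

B ≈ 108 mT

Inside a long solenoid, B = μ₀nI.
B = (4π×10⁻⁷)(5.030×10^3 m⁻¹)(17.1 A) = 0.1081 T.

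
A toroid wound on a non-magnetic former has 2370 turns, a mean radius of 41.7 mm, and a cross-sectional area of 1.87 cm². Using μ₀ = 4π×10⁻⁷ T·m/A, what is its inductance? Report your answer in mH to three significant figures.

L ≈ 5.04 mH

For a thin toroid, L = μ₀N²A/(2πR).
L = (4π×10⁻⁷)(2370)²(1.870×10^-4) / (2π×4.170×10^-2 m) = 5.038×10^-3 H.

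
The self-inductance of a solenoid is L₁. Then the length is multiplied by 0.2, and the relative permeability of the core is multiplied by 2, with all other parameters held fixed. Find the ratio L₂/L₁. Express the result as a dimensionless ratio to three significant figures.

For a solenoid, L ∝ μᵣN²A/ℓ.
L₂/L₁ = (0.2)^-1 × (2) = 10.0.

L₂/L₁ = 10.0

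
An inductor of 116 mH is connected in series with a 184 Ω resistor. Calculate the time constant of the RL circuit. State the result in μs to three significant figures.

τ ≈ 630 μs

τ = L/R = (0.116 H)/(184 Ω) = 6.304×10^-4 s.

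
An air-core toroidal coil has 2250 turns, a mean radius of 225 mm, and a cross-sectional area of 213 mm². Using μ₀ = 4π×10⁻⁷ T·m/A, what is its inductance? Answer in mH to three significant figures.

L ≈ 0.959 mH

For a thin toroid, L = μ₀N²A/(2πR).
L = (4π×10⁻⁷)(2250)²(2.130×10^-4) / (2π×0.225 m) = 9.585×10^-4 H.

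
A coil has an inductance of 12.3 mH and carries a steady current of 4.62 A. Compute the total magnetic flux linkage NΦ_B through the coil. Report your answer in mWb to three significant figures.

From L = NΦ_B/I, the flux linkage is NΦ_B = LI.
NΦ_B = (1.230×10^-2 H)(4.62 A) = 5.683×10^-2 Wb.

NΦ_B ≈ 56.8 mWb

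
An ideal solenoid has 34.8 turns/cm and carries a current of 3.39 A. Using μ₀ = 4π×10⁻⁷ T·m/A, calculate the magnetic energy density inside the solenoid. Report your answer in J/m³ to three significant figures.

u ≈ 87.4 J/m³

B = μ₀nI = (4π×10⁻⁷)(3.480×10^3)(3.39) = 1.482×10^-2 T.
u = B²/(2μ₀) = (1.482×10^-2)²/(2×4π×10⁻⁷) = 87.446 J/m³.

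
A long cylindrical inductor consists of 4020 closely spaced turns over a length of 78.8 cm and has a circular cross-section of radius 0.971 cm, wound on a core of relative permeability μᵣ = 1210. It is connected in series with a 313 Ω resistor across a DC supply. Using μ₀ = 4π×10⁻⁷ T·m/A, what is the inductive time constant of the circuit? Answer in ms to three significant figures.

τ ≈ 29.5 ms

A = πr² = π(9.710×10^-3 m)² = 2.962×10^-4 m².
L = μ₀μᵣN²A/ℓ = (4π×10⁻⁷)(1210)(4020)²(2.962×10^-4)/(0.788) = 9.237 H.
τ = L/R = (9.237)/(313) = 2.951×10^-2 s.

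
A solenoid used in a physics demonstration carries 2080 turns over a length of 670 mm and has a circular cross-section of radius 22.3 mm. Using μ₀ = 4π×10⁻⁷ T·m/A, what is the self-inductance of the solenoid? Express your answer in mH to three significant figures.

L ≈ 12.7 mH

A = πr² = π(2.230×10^-2 m)² = 1.562×10^-3 m².
For a long solenoid, L = μ₀N²A/ℓ.
L = (4π×10⁻⁷)(2080)²(1.562×10^-3)/(0.67 m) = 1.268×10^-2 H.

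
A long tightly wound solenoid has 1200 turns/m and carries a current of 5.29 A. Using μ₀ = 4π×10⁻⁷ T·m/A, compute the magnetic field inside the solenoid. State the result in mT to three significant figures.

B ≈ 7.98 mT

Inside a long solenoid, B = μ₀nI.
B = (4π×10⁻⁷)(1.200×10^3 m⁻¹)(5.29 A) = 7.977×10^-3 T.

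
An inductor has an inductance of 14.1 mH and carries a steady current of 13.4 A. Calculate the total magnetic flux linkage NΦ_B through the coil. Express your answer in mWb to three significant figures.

NΦ_B ≈ 189 mWb

From L = NΦ_B/I, the flux linkage is NΦ_B = LI.
NΦ_B = (1.410×10^-2 H)(13.4 A) = 0.1889 Wb.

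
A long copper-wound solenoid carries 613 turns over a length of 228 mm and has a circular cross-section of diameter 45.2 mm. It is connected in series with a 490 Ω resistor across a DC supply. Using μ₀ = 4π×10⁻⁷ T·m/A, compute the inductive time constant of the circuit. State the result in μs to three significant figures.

A = π(d/2)² = π(2.260×10^-2 m)² = 1.6046×10^-3 m².
L = μ₀N²A/ℓ = (4π×10⁻⁷)(613)²(1.6046×10^-3)/(0.228) = 3.323×10^-3 H.
τ = L/R = (3.323×10^-3)/(490) = 6.782×10^-6 s.

τ ≈ 6.78 μs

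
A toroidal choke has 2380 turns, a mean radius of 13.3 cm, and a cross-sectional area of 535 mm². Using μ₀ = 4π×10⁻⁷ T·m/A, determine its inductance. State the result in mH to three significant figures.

For a thin toroid, L = μ₀N²A/(2πR).
L = (4π×10⁻⁷)(2380)²(5.350×10^-4) / (2π×0.133 m) = 4.557×10^-3 H.

L ≈ 4.56 mH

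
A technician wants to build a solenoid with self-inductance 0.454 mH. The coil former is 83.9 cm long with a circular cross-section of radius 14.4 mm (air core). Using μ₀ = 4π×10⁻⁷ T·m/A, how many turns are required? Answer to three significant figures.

N ≈ 682 turns

A = πr² = π(1.440×10^-2 m)² = 6.514×10^-4 m².
From L = μ₀N²A/ℓ, N = √(Lℓ / (μ₀A)).
N = √[(4.540×10^-4)(0.839) / ((4π×10⁻⁷)×6.514×10^-4)] = √(4.653×10^5) ≈ 682.1.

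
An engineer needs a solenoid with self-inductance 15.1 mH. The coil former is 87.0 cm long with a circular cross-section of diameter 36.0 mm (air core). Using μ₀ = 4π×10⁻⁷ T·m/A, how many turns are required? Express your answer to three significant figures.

N ≈ 3200 turns

A = π(d/2)² = π(1.800×10^-2 m)² = 1.018×10^-3 m².
From L = μ₀N²A/ℓ, N = √(Lℓ / (μ₀A)).
N = √[(1.510×10^-2)(0.87) / ((4π×10⁻⁷)×1.018×10^-3)] = √(1.027×10^7) ≈ 3204.8.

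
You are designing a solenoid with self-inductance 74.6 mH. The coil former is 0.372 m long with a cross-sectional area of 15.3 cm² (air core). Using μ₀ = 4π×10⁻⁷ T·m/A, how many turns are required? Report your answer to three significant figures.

N ≈ 3800 turns

A = 15.3 cm² = 1.530×10^-3 m².
From L = μ₀N²A/ℓ, N = √(Lℓ / (μ₀A)).
N = √[(7.460×10^-2)(0.372) / ((4π×10⁻⁷)×1.530×10^-3)] = √(1.443×10^7) ≈ 3799.2.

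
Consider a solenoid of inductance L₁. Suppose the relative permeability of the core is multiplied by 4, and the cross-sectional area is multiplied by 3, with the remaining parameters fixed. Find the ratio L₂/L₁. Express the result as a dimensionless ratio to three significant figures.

L₂/L₁ = 12.0

For a solenoid, L ∝ μᵣN²A/ℓ.
L₂/L₁ = (4) × (3) = 12.0.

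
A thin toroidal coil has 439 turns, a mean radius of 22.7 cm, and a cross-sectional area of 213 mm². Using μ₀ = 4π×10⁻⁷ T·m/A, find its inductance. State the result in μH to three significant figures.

For a thin toroid, L = μ₀N²A/(2πR).
L = (4π×10⁻⁷)(439)²(2.130×10^-4) / (2π×0.227 m) = 3.617×10^-5 H.

L ≈ 36.2 μH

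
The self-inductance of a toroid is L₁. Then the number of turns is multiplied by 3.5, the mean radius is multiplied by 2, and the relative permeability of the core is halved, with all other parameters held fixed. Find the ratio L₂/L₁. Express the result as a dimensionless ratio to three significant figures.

For a toroid, L ∝ μᵣN²A/R.
L₂/L₁ = (3.5)^2 × (2)^-1 × (0.5) = 3.06.

L₂/L₁ = 3.06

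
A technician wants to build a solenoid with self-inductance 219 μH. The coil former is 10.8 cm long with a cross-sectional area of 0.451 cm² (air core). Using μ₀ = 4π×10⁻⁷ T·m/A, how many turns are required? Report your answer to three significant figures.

A = 0.451 cm² = 4.510×10^-5 m².
From L = μ₀N²A/ℓ, N = √(Lℓ / (μ₀A)).
N = √[(2.190×10^-4)(0.108) / ((4π×10⁻⁷)×4.510×10^-5)] = √(4.173×10^5) ≈ 646.0.

N ≈ 646 turns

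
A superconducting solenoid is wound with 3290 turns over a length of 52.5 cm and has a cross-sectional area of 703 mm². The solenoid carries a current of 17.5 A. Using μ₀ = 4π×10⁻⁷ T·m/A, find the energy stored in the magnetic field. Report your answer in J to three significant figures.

U ≈ 2.79 J

A = 703 mm² = 7.030×10^-4 m².
L = μ₀N²A/ℓ = (4π×10⁻⁷)(3290)²(7.030×10^-4)/(0.525) = 1.821×10^-2 H.
U = ½LI² = ½(1.821×10^-2)(17.5)² = 2.789 J.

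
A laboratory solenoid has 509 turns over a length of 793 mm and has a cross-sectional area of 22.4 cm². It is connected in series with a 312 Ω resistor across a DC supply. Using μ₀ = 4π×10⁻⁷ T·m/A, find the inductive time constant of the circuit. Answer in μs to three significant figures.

τ ≈ 2.95 μs

A = 22.4 cm² = 2.240×10^-3 m².
L = μ₀N²A/ℓ = (4π×10⁻⁷)(509)²(2.240×10^-3)/(0.793) = 9.196×10^-4 H.
τ = L/R = (9.196×10^-4)/(312) = 2.948×10^-6 s.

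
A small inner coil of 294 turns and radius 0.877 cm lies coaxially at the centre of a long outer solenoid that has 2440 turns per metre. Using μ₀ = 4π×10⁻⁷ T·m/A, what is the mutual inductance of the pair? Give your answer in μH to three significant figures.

M ≈ 218 μH

The outer solenoid produces a uniform field B₁ = μ₀n₁I₁ across the inner coil,
so the flux linkage is N₂Φ = N₂B₁A₂ = μ₀n₁N₂A₂·I₁, giving M = μ₀n₁N₂A₂.
A₂ = πr² = π(8.770×10^-3 m)² = 2.416×10^-4 m².
M = (4π×10⁻⁷)(2440)(294)(2.416×10^-4) = 2.178×10^-4 H.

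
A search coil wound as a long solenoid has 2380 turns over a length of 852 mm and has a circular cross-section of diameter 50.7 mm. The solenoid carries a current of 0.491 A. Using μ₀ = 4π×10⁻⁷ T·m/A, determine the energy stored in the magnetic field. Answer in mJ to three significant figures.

A = π(d/2)² = π(2.535×10^-2 m)² = 2.019×10^-3 m².
L = μ₀N²A/ℓ = (4π×10⁻⁷)(2380)²(2.019×10^-3)/(0.852) = 1.687×10^-2 H.
U = ½LI² = ½(1.687×10^-2)(0.491)² = 2.033×10^-3 J.

U ≈ 2.03 mJ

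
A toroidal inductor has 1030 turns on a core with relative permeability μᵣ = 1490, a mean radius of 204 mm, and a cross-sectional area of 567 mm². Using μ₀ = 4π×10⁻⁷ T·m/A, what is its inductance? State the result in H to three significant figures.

For a thin toroid, L = μ₀μᵣN²A/(2πR).
L = (4π×10⁻⁷)(1490)(1030)²(5.670×10^-4) / (2π×0.204 m) = 0.8787 H.

L ≈ 0.879 H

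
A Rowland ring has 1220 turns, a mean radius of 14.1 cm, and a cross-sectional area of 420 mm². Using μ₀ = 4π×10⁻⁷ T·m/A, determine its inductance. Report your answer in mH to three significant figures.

For a thin toroid, L = μ₀N²A/(2πR).
L = (4π×10⁻⁷)(1220)²(4.200×10^-4) / (2π×0.141 m) = 8.867×10^-4 H.

L ≈ 0.887 mH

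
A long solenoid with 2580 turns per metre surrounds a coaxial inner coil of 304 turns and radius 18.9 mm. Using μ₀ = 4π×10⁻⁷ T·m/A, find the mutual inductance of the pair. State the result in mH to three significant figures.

M ≈ 1.11 mH

The outer solenoid produces a uniform field B₁ = μ₀n₁I₁ across the inner coil,
so the flux linkage is N₂Φ = N₂B₁A₂ = μ₀n₁N₂A₂·I₁, giving M = μ₀n₁N₂A₂.
A₂ = πr² = π(1.890×10^-2 m)² = 1.122×10^-3 m².
M = (4π×10⁻⁷)(2580)(304)(1.122×10^-3) = 1.106×10^-3 H.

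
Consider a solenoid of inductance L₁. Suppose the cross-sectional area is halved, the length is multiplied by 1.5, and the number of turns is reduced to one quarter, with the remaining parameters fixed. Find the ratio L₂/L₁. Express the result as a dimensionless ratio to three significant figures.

L₂/L₁ = 0.0208

For a solenoid, L ∝ μᵣN²A/ℓ.
L₂/L₁ = (0.5) × (1.5)^-1 × (0.25)^2 = 0.0208.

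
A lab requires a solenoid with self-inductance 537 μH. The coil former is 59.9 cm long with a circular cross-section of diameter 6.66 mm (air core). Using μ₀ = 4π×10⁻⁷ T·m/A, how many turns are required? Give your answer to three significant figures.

N ≈ 2710 turns

A = π(d/2)² = π(3.330×10^-3 m)² = 3.484×10^-5 m².
From L = μ₀N²A/ℓ, N = √(Lℓ / (μ₀A)).
N = √[(5.370×10^-4)(0.599) / ((4π×10⁻⁷)×3.484×10^-5)] = √(7.348×10^6) ≈ 2710.7.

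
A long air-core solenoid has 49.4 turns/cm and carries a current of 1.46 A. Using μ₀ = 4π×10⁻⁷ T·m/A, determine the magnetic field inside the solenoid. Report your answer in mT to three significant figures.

Inside a long solenoid, B = μ₀nI.
B = (4π×10⁻⁷)(4.940×10^3 m⁻¹)(1.46 A) = 9.063×10^-3 T.

B ≈ 9.06 mT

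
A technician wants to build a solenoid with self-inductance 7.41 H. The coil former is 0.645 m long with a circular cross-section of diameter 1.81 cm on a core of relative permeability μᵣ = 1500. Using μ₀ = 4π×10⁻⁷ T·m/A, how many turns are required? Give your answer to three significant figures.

A = π(d/2)² = π(9.050×10^-3 m)² = 2.573×10^-4 m².
From L = μ₀μᵣN²A/ℓ, N = √(Lℓ / (μ₀μᵣA)).
N = √[(7.41)(0.645) / ((4π×10⁻⁷)(1500)×2.573×10^-4)] = √(9.854×10^6) ≈ 3139.2.

N ≈ 3140 turns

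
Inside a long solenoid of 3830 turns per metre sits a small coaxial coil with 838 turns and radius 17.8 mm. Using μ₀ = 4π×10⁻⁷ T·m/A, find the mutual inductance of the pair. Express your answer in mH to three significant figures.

M ≈ 4.01 mH

The outer solenoid produces a uniform field B₁ = μ₀n₁I₁ across the inner coil,
so the flux linkage is N₂Φ = N₂B₁A₂ = μ₀n₁N₂A₂·I₁, giving M = μ₀n₁N₂A₂.
A₂ = πr² = π(1.780×10^-2 m)² = 9.954×10^-4 m².
M = (4π×10⁻⁷)(3830)(838)(9.954×10^-4) = 4.0146×10^-3 H.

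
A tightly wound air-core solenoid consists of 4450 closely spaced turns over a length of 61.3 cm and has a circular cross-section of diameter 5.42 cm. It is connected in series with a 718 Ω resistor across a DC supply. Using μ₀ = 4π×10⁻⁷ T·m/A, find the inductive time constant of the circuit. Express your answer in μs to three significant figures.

A = π(d/2)² = π(2.710×10^-2 m)² = 2.307×10^-3 m².
L = μ₀N²A/ℓ = (4π×10⁻⁷)(4450)²(2.307×10^-3)/(0.613) = 9.366×10^-2 H.
τ = L/R = (9.366×10^-2)/(718) = 1.304×10^-4 s.

τ ≈ 130 μs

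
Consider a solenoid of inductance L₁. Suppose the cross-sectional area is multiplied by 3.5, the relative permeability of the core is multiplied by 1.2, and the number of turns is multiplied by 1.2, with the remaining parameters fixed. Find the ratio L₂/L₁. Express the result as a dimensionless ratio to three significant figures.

For a solenoid, L ∝ μᵣN²A/ℓ.
L₂/L₁ = (3.5) × (1.2) × (1.2)^2 = 6.05.

L₂/L₁ = 6.05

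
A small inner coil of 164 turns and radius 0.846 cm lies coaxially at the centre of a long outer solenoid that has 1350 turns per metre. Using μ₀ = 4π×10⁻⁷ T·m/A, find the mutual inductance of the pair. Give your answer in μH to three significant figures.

The outer solenoid produces a uniform field B₁ = μ₀n₁I₁ across the inner coil,
so the flux linkage is N₂Φ = N₂B₁A₂ = μ₀n₁N₂A₂·I₁, giving M = μ₀n₁N₂A₂.
A₂ = πr² = π(8.460×10^-3 m)² = 2.248×10^-4 m².
M = (4π×10⁻⁷)(1350)(164)(2.248×10^-4) = 6.256×10^-5 H.

M ≈ 62.6 μH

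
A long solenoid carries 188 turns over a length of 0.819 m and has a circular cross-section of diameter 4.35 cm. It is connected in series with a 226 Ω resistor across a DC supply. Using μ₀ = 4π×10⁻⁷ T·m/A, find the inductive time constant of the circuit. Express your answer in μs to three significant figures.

τ ≈ 0.357 μs

A = π(d/2)² = π(2.175×10^-2 m)² = 1.486×10^-3 m².
L = μ₀N²A/ℓ = (4π×10⁻⁷)(188)²(1.486×10^-3)/(0.819) = 8.060×10^-5 H.
τ = L/R = (8.060×10^-5)/(226) = 3.566×10^-7 s.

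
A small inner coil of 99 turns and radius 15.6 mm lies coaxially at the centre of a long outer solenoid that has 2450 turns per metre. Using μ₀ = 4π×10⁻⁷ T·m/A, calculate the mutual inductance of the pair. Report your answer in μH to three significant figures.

M ≈ 233 μH

The outer solenoid produces a uniform field B₁ = μ₀n₁I₁ across the inner coil,
so the flux linkage is N₂Φ = N₂B₁A₂ = μ₀n₁N₂A₂·I₁, giving M = μ₀n₁N₂A₂.
A₂ = πr² = π(1.560×10^-2 m)² = 7.645×10^-4 m².
M = (4π×10⁻⁷)(2450)(99)(7.645×10^-4) = 2.330×10^-4 H.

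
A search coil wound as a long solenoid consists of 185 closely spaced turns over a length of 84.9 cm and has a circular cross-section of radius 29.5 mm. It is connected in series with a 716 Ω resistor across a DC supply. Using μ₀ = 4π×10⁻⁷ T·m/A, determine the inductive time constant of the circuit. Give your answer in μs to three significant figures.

A = πr² = π(2.950×10^-2 m)² = 2.734×10^-3 m².
L = μ₀N²A/ℓ = (4π×10⁻⁷)(185)²(2.734×10^-3)/(0.849) = 1.38497×10^-4 H.
τ = L/R = (1.38497×10^-4)/(716) = 1.934×10^-7 s.

τ ≈ 0.193 μs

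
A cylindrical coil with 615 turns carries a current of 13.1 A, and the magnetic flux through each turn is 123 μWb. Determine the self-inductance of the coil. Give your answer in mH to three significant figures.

L ≈ 5.77 mH

Self-inductance is defined by L = NΦ_B/I (flux linkage over current).
L = (615)(1.230×10^-4 Wb)/(13.1 A) = 5.774×10^-3 H.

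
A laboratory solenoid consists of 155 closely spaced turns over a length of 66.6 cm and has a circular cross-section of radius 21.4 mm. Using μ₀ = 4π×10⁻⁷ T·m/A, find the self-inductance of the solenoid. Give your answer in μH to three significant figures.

A = πr² = π(2.140×10^-2 m)² = 1.439×10^-3 m².
For a long solenoid, L = μ₀N²A/ℓ.
L = (4π×10⁻⁷)(155)²(1.439×10^-3)/(0.666 m) = 6.522×10^-5 H.

L ≈ 65.2 μH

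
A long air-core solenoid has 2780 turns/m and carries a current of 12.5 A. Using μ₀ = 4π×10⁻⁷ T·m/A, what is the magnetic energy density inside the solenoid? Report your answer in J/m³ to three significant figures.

B = μ₀nI = (4π×10⁻⁷)(2.780×10^3)(12.5) = 4.367×10^-2 T.
u = B²/(2μ₀) = (4.367×10^-2)²/(2×4π×10⁻⁷) = 758.7 J/m³.

u ≈ 759 J/m³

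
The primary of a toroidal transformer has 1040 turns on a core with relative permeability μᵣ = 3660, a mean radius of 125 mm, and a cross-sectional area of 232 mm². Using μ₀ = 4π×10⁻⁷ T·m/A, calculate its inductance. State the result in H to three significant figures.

For a thin toroid, L = μ₀μᵣN²A/(2πR).
L = (4π×10⁻⁷)(3660)(1040)²(2.320×10^-4) / (2π×0.125 m) = 1.469 H.

L ≈ 1.47 H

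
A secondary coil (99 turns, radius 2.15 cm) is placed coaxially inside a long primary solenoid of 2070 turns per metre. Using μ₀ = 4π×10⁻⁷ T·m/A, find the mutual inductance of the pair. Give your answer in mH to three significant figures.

The outer solenoid produces a uniform field B₁ = μ₀n₁I₁ across the inner coil,
so the flux linkage is N₂Φ = N₂B₁A₂ = μ₀n₁N₂A₂·I₁, giving M = μ₀n₁N₂A₂.
A₂ = πr² = π(2.150×10^-2 m)² = 1.452×10^-3 m².
M = (4π×10⁻⁷)(2070)(99)(1.452×10^-3) = 3.740×10^-4 H.

M ≈ 0.374 mH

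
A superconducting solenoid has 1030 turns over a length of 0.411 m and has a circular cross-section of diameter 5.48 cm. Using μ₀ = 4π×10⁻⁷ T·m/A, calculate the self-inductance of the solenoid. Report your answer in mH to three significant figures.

A = π(d/2)² = π(2.740×10^-2 m)² = 2.359×10^-3 m².
For a long solenoid, L = μ₀N²A/ℓ.
L = (4π×10⁻⁷)(1030)²(2.359×10^-3)/(0.411 m) = 7.651×10^-3 H.

L ≈ 7.65 mH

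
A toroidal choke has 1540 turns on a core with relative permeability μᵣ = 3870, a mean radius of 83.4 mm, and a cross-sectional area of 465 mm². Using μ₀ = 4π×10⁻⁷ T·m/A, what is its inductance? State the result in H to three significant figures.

For a thin toroid, L = μ₀μᵣN²A/(2πR).
L = (4π×10⁻⁷)(3870)(1540)²(4.650×10^-4) / (2π×8.340×10^-2 m) = 10.23 H.

L ≈ 10.2 H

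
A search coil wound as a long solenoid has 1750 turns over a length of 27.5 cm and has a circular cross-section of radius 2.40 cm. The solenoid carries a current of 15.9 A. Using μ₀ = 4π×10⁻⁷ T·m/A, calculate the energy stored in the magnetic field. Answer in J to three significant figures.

U ≈ 3.20 J

A = πr² = π(2.400×10^-2 m)² = 1.810×10^-3 m².
L = μ₀N²A/ℓ = (4π×10⁻⁷)(1750)²(1.810×10^-3)/(0.275) = 2.532×10^-2 H.
U = ½LI² = ½(2.532×10^-2)(15.9)² = 3.201 J.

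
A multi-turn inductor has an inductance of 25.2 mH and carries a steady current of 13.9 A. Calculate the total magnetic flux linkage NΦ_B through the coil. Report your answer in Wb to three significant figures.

NΦ_B ≈ 0.350 Wb

From L = NΦ_B/I, the flux linkage is NΦ_B = LI.
NΦ_B = (2.520×10^-2 H)(13.9 A) = 0.3503 Wb.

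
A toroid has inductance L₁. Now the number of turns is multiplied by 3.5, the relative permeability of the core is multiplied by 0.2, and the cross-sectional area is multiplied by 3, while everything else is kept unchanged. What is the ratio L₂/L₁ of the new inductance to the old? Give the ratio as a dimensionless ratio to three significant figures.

For a toroid, L ∝ μᵣN²A/R.
L₂/L₁ = (3.5)^2 × (0.2) × (3) = 7.35.

L₂/L₁ = 7.35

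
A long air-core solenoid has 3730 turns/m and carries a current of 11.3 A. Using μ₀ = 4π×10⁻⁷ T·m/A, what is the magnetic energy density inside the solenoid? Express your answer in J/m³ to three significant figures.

u ≈ 1120 J/m³

B = μ₀nI = (4π×10⁻⁷)(3.730×10^3)(11.3) = 5.297×10^-2 T.
u = B²/(2μ₀) = (5.297×10^-2)²/(2×4π×10⁻⁷) = 1.116×10^3 J/m³.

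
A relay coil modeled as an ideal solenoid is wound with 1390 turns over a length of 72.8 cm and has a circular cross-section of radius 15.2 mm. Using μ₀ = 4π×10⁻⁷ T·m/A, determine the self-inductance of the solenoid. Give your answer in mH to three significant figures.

L ≈ 2.42 mH

A = πr² = π(1.520×10^-2 m)² = 7.258×10^-4 m².
For a long solenoid, L = μ₀N²A/ℓ.
L = (4π×10⁻⁷)(1390)²(7.258×10^-4)/(0.728 m) = 2.421×10^-3 H.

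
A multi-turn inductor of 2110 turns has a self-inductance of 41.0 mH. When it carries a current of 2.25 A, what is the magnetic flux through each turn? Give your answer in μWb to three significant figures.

Φ_B ≈ 43.7 μWb

From L = NΦ_B/I, the flux per turn is Φ_B = LI/N.
Φ_B = (4.100×10^-2 H)(2.25 A)/2110 = 4.372×10^-5 Wb.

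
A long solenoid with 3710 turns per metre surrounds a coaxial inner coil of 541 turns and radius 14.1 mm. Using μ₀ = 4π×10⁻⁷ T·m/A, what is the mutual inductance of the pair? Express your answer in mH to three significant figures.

M ≈ 1.58 mH

The outer solenoid produces a uniform field B₁ = μ₀n₁I₁ across the inner coil,
so the flux linkage is N₂Φ = N₂B₁A₂ = μ₀n₁N₂A₂·I₁, giving M = μ₀n₁N₂A₂.
A₂ = πr² = π(1.410×10^-2 m)² = 6.246×10^-4 m².
M = (4π×10⁻⁷)(3710)(541)(6.246×10^-4) = 1.575×10^-3 H.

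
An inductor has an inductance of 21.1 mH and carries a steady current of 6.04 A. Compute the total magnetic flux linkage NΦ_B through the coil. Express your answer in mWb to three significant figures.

From L = NΦ_B/I, the flux linkage is NΦ_B = LI.
NΦ_B = (2.110×10^-2 H)(6.04 A) = 0.1274 Wb.

NΦ_B ≈ 127 mWb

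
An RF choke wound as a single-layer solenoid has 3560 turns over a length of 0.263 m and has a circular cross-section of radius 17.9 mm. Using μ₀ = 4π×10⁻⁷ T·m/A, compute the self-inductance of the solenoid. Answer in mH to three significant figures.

A = πr² = π(1.790×10^-2 m)² = 1.007×10^-3 m².
For a long solenoid, L = μ₀N²A/ℓ.
L = (4π×10⁻⁷)(3560)²(1.007×10^-3)/(0.263 m) = 6.096×10^-2 H.

L ≈ 61.0 mH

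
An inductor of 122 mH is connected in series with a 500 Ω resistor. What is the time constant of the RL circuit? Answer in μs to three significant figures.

τ ≈ 244 μs

τ = L/R = (0.122 H)/(500 Ω) = 2.440×10^-4 s.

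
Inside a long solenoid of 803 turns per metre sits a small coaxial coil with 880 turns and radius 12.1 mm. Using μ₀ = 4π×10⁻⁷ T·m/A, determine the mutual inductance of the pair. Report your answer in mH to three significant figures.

The outer solenoid produces a uniform field B₁ = μ₀n₁I₁ across the inner coil,
so the flux linkage is N₂Φ = N₂B₁A₂ = μ₀n₁N₂A₂·I₁, giving M = μ₀n₁N₂A₂.
A₂ = πr² = π(1.210×10^-2 m)² = 4.600×10^-4 m².
M = (4π×10⁻⁷)(803)(880)(4.600×10^-4) = 4.084×10^-4 H.

M ≈ 0.408 mH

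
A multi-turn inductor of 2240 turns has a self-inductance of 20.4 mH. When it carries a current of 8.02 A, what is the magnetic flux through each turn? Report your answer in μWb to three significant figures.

From L = NΦ_B/I, the flux per turn is Φ_B = LI/N.
Φ_B = (2.040×10^-2 H)(8.02 A)/2240 = 7.304×10^-5 Wb.

Φ_B ≈ 73.0 μWb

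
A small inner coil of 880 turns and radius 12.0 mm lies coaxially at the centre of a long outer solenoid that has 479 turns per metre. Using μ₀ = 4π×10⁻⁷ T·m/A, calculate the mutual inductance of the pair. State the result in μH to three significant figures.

M ≈ 240 μH

The outer solenoid produces a uniform field B₁ = μ₀n₁I₁ across the inner coil,
so the flux linkage is N₂Φ = N₂B₁A₂ = μ₀n₁N₂A₂·I₁, giving M = μ₀n₁N₂A₂.
A₂ = πr² = π(1.200×10^-2 m)² = 4.524×10^-4 m².
M = (4π×10⁻⁷)(479)(880)(4.524×10^-4) = 2.396×10^-4 H.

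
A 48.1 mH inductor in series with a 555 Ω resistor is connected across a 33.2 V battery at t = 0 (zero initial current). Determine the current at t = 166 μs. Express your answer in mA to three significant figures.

I ≈ 51.0 mA

τ = L/R = 4.810×10^-2/555 = 8.667×10^-5 s; final current I_∞ = ε/R = 33.2/555 = 5.982×10^-2 A.
I(t) = I_∞(1 − e^(−t/τ)) with t/τ = 1.915.
I = (5.982×10^-2)(1 − e^(−1.915)) = 5.101×10^-2 A.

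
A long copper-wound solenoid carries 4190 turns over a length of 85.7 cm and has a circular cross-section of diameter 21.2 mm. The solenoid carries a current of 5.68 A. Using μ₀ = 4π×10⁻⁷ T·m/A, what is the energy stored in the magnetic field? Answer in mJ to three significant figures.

U ≈ 147 mJ

A = π(d/2)² = π(1.060×10^-2 m)² = 3.530×10^-4 m².
L = μ₀N²A/ℓ = (4π×10⁻⁷)(4190)²(3.530×10^-4)/(0.857) = 9.087×10^-3 H.
U = ½LI² = ½(9.087×10^-3)(5.68)² = 0.1466 J.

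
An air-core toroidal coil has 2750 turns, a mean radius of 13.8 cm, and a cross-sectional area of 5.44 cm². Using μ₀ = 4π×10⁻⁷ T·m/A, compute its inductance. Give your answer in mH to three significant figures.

For a thin toroid, L = μ₀N²A/(2πR).
L = (4π×10⁻⁷)(2750)²(5.440×10^-4) / (2π×0.138 m) = 5.962×10^-3 H.

L ≈ 5.96 mH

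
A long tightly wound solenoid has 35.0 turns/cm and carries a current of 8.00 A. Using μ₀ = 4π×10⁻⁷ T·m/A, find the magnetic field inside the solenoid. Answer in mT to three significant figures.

B ≈ 35.2 mT

Inside a long solenoid, B = μ₀nI.
B = (4π×10⁻⁷)(3.500×10^3 m⁻¹)(8.00 A) = 3.519×10^-2 T.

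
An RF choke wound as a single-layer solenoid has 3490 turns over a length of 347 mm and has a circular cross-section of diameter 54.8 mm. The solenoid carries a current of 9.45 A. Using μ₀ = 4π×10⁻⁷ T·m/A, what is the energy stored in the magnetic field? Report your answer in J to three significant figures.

A = π(d/2)² = π(2.740×10^-2 m)² = 2.359×10^-3 m².
L = μ₀N²A/ℓ = (4π×10⁻⁷)(3490)²(2.359×10^-3)/(0.347) = 0.104 H.
U = ½LI² = ½(0.104)(9.45)² = 4.645 J.

U ≈ 4.65 J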